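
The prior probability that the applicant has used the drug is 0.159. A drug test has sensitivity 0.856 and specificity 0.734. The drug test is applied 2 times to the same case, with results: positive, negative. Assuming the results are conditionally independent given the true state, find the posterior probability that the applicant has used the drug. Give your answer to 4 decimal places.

Let H be the event that the applicant has used the drug; start with P(H) = 0.159. P('positive'|H) = 0.856, P('positive'|¬H) = 0.266.
Update on result 1 ('positive'): P(H) ← 0.856·0.1590 / (0.856·0.1590 + 0.266·0.8410) = 0.13610/0.35981 = 0.3783.
Update on result 2 ('negative'): P(H) ← 0.144·0.3783 / (0.144·0.3783 + 0.734·0.6217) = 0.054470/0.51082 = 0.1066.

Posterior P(H) ≈ 0.1066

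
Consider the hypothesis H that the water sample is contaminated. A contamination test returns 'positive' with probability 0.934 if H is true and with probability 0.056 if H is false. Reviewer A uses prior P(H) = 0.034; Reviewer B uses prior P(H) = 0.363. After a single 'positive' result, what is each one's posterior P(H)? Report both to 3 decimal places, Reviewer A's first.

The likelihood ratio for a 'positive' result is 0.934/0.056 = 16.679.
Reviewer A: prior odds 0.034/0.966 = 0.035197; posterior odds 0.58703; posterior probability 0.370.
Reviewer B: prior odds 0.363/0.637 = 0.56986; posterior odds 9.5044; posterior probability 0.905.

Reviewer A: 0.370; Reviewer B: 0.905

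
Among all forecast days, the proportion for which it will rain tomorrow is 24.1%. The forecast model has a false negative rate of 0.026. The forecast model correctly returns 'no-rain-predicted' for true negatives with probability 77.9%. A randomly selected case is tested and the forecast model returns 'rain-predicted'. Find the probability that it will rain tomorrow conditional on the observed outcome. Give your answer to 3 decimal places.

P(H | E) ≈ 0.583

Write H for 'it will rain tomorrow'. Prior odds H:¬H = 0.241/0.759 = 0.31752. For the 'rain-predicted' outcome, the likelihood ratio is 0.974/0.221 = 4.4072.
Posterior odds = 0.31752 × 4.4072 = 1.3994, so P(H|E) = 1.3994/(1+1.3994) = 0.583.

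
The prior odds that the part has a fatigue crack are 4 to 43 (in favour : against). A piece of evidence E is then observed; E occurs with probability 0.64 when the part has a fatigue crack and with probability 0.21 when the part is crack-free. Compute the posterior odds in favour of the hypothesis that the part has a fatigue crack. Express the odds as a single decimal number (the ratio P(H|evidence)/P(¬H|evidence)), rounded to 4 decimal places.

Posterior odds ≈ 0.2835

Prior odds = 4/43 = 0.093023. In log-odds, ln(0.093023) = -2.3749.
Add log likelihood ratio: ln(3.0476) = 1.1144.
Posterior log-odds = -1.2605, so posterior odds = exp(-1.2605) = 0.28350.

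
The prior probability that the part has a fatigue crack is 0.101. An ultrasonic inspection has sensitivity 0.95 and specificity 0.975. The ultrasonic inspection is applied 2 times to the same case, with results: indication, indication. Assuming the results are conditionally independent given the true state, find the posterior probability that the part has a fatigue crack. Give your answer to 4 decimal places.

With H the event that the part has a fatigue crack, the joint likelihood of the observed sequence is P(data|H) = 0.95·0.95 = 0.90250 and P(data|¬H) = 0.025·0.025 = 0.00062500.
Bayes: P(H|data) = 0.101·0.90250 / (0.101·0.90250 + 0.899·0.00062500) = 0.091152/0.091714 = 0.9939.

Posterior P(H) ≈ 0.9939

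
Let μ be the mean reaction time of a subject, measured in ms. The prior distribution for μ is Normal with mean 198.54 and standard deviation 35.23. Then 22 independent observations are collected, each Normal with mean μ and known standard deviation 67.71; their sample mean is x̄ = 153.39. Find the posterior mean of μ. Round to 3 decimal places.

Prior precision 1/τ₀² = 1/35.23² = 0.00080570; data precision n/σ² = 22/67.71² = 0.00479863.
Posterior precision = 0.00080570 + 0.00479863 = 0.00560433.
Posterior mean = (0.00080570·198.54 + 0.00479863·153.39) / 0.00560433 = 159.881.

Posterior mean ≈ 159.881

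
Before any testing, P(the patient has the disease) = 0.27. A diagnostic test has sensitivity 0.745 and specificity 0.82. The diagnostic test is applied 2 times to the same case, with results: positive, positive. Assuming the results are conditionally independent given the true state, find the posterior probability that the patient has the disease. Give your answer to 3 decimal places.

With H the event that the patient has the disease, the joint likelihood of the observed sequence is P(data|H) = 0.745·0.745 = 0.55502 and P(data|¬H) = 0.18·0.18 = 0.032400.
Bayes: P(H|data) = 0.27·0.55502 / (0.27·0.55502 + 0.73·0.032400) = 0.14986/0.17351 = 0.8637.

Posterior P(H) ≈ 0.864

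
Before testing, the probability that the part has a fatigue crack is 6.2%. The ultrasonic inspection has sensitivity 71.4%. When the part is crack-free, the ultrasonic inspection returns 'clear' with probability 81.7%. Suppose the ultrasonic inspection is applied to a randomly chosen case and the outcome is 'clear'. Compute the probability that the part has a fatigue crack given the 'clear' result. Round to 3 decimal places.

P(H | E) ≈ 0.023

Let H be the event that the part has a fatigue crack. P(H) = 0.062, so P(¬H) = 0.938. With E the 'clear' result, P(E|H) = 0.286 and P(E|¬H) = 0.817.
P(E) = 0.286·0.062 + 0.817·0.938 = 0.017732 + 0.76635 = 0.78408.
By Bayes' theorem, P(H|E) = 0.017732 / 0.78408 = 0.023.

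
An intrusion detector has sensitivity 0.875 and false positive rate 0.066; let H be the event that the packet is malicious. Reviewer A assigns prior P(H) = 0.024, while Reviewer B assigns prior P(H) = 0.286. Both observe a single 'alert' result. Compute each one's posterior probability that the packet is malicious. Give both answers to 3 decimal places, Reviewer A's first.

Reviewer A: 0.246; Reviewer B: 0.842

P('+'|H) = 0.875, P('+'|¬H) = 0.066.
Reviewer A: numerator 0.875·0.024 = 0.021000; evidence = 0.021000+0.066·0.976 = 0.085416; posterior = 0.246.
Reviewer B: numerator 0.875·0.286 = 0.25025; evidence = 0.25025+0.066·0.714 = 0.29737; posterior = 0.842.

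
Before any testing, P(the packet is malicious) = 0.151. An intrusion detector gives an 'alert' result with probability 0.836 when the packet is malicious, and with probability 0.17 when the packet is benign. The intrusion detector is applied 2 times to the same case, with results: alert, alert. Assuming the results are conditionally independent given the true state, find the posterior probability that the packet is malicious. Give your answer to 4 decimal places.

Posterior P(H) ≈ 0.8114

Let H be the event that the packet is malicious; start with P(H) = 0.151. P('alert'|H) = 0.836, P('alert'|¬H) = 0.17.
Update on result 1 ('alert'): P(H) ← 0.836·0.1510 / (0.836·0.1510 + 0.17·0.8490) = 0.12624/0.27057 = 0.4666.
Update on result 2 ('alert'): P(H) ← 0.836·0.4666 / (0.836·0.4666 + 0.17·0.5334) = 0.39005/0.48073 = 0.8114.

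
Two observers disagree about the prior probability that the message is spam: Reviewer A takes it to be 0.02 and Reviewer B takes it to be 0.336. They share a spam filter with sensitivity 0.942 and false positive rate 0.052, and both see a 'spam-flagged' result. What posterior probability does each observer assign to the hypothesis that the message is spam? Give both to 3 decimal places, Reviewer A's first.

The likelihood ratio for a 'spam-flagged' result is 0.942/0.052 = 18.115.
Reviewer A: prior odds 0.02/0.98 = 0.020408; posterior odds 0.36970; posterior probability 0.270.
Reviewer B: prior odds 0.336/0.664 = 0.50602; posterior odds 9.1668; posterior probability 0.902.

Reviewer A: 0.270; Reviewer B: 0.902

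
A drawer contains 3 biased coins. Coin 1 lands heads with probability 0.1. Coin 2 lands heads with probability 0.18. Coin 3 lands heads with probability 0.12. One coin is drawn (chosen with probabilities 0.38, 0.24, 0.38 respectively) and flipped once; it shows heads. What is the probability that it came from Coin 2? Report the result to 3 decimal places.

Posterior probability ≈ 0.341

Tabulate prior·likelihood by source: [1] prior 0.38, lik 0.1, product 0.03800; [2] prior 0.24, lik 0.18, product 0.04320; [3] prior 0.38, lik 0.12, product 0.04560.
Normalizing constant = 0.12680; the posterior for Coin 2 is its product over the sum, 0.04320/0.12680 = 0.341.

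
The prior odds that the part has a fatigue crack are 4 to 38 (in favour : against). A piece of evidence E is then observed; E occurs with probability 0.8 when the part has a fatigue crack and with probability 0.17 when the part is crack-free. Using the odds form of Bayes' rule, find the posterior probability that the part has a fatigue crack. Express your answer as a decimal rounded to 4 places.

Prior odds = 4/38 = 0.10526. In log-odds, ln(0.10526) = -2.2513.
Add log likelihood ratio: ln(4.7059) = 1.5488.
Posterior log-odds = -0.70248, so posterior odds = exp(-0.70248) = 0.49536. Converting, P(H|E) = 0.49536/1.4954 = 0.3313.

Posterior probability ≈ 0.3313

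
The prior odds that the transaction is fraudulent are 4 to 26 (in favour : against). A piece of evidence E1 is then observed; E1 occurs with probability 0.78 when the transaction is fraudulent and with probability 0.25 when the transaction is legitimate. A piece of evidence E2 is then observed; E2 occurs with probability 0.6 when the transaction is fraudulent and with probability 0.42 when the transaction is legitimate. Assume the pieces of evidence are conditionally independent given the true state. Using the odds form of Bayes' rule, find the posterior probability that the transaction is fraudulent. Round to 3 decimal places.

Posterior probability ≈ 0.407

Prior odds = 4/26 = 0.15385. In log-odds, ln(0.15385) = -1.8718.
Add log likelihood ratios: ln(3.1200) + ln(1.4286) = 1.4945.
Posterior log-odds = -0.37729, so posterior odds = exp(-0.37729) = 0.68571. Converting, P(H|E) = 0.68571/1.6857 = 0.407.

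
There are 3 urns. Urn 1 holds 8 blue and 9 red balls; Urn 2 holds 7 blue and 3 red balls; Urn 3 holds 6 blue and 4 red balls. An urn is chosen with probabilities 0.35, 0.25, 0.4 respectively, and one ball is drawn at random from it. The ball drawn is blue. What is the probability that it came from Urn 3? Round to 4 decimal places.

Tabulate prior·likelihood by source: [1] prior 0.35, lik 0.4706, product 0.1647; [2] prior 0.25, lik 0.7, product 0.1750; [3] prior 0.4, lik 0.6, product 0.2400.
Normalizing constant = 0.57971; the posterior for Urn 3 is its product over the sum, 0.2400/0.57971 = 0.4140.

Posterior probability ≈ 0.4140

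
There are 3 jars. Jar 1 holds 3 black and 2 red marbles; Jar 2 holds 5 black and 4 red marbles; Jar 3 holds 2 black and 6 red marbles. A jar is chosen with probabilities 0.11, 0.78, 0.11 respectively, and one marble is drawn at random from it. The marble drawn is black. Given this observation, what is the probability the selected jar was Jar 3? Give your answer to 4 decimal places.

Posterior probability ≈ 0.0522

Tabulate prior·likelihood by source: [1] prior 0.11, lik 0.6, product 0.06600; [2] prior 0.78, lik 0.5556, product 0.4333; [3] prior 0.11, lik 0.25, product 0.02750.
Normalizing constant = 0.52683; the posterior for Jar 3 is its product over the sum, 0.02750/0.52683 = 0.0522.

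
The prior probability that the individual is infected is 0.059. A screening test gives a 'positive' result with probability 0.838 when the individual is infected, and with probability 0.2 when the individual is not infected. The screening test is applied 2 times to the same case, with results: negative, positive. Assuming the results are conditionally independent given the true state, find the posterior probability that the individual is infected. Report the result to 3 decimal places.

Let H be the event that the individual is infected; start with P(H) = 0.059. P('positive'|H) = 0.838, P('positive'|¬H) = 0.2.
Update on result 1 ('negative'): P(H) ← 0.162·0.0590 / (0.162·0.0590 + 0.8·0.9410) = 0.0095580/0.76236 = 0.0125.
Update on result 2 ('positive'): P(H) ← 0.838·0.0125 / (0.838·0.0125 + 0.2·0.9875) = 0.010506/0.20800 = 0.0505.

Posterior P(H) ≈ 0.051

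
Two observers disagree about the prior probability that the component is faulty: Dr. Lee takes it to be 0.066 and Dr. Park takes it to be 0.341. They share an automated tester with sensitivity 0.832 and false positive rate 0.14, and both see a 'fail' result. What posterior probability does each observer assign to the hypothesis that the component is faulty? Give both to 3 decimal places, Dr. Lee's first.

P('+'|H) = 0.832, P('+'|¬H) = 0.14.
Dr. Lee: numerator 0.832·0.066 = 0.054912; evidence = 0.054912+0.14·0.934 = 0.18567; posterior = 0.296.
Dr. Park: numerator 0.832·0.341 = 0.28371; evidence = 0.28371+0.14·0.659 = 0.37597; posterior = 0.755.

Dr. Lee: 0.296; Dr. Park: 0.755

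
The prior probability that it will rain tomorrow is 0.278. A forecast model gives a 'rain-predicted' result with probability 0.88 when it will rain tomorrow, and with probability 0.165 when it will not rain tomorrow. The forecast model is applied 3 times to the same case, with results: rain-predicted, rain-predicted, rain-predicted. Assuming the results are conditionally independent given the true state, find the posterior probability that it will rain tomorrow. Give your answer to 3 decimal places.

Posterior P(H) ≈ 0.983

Let H be the event that it will rain tomorrow; start with P(H) = 0.278. P('rain-predicted'|H) = 0.88, P('rain-predicted'|¬H) = 0.165.
Update on result 1 ('rain-predicted'): P(H) ← 0.88·0.2780 / (0.88·0.2780 + 0.165·0.7220) = 0.24464/0.36377 = 0.6725.
Update on result 2 ('rain-predicted'): P(H) ← 0.88·0.6725 / (0.88·0.6725 + 0.165·0.3275) = 0.59181/0.64585 = 0.9163.
Update on result 3 ('rain-predicted'): P(H) ← 0.88·0.9163 / (0.88·0.9163 + 0.165·0.0837) = 0.80637/0.82018 = 0.9832.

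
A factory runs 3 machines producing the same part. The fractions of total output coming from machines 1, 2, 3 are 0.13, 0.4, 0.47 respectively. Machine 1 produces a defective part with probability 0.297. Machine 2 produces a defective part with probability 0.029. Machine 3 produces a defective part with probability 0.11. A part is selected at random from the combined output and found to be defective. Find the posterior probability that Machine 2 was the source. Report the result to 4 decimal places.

Tabulate prior·likelihood by source: [1] prior 0.13, lik 0.297, product 0.03861; [2] prior 0.4, lik 0.029, product 0.01160; [3] prior 0.47, lik 0.11, product 0.05170.
Normalizing constant = 0.10191; the posterior for Machine 2 is its product over the sum, 0.01160/0.10191 = 0.1138.

Posterior probability ≈ 0.1138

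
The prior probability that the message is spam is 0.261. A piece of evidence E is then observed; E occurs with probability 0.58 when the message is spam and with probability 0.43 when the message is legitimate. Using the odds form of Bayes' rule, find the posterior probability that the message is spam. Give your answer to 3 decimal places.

Prior odds = 0.261/(1−0.261) = 0.35318. In log-odds, ln(0.35318) = -1.0408.
Add log likelihood ratio: ln(1.3488) = 0.29924.
Posterior log-odds = -0.74153, so posterior odds = exp(-0.74153) = 0.47638. Converting, P(H|E) = 0.47638/1.4764 = 0.323.

Posterior probability ≈ 0.323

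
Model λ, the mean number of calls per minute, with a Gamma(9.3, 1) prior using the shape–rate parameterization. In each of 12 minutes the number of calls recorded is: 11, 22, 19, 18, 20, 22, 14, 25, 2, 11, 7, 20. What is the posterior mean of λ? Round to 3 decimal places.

Posterior mean ≈ 15.408

The Poisson likelihood adds the total count to the shape and the number of exposure periods to the rate. Here ∑xᵢ = 191 and n = 12, so shape 9.3→200.3 and rate 1→13.
E[λ | data] = 200.3/13 = 15.408.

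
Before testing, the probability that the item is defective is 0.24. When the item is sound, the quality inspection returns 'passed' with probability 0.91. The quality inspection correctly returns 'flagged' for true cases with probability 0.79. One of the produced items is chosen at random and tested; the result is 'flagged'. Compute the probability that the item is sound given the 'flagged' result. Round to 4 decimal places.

P(¬H | E) ≈ 0.2651

Write H for 'the item is defective'. Prior odds H:¬H = 0.24/0.76 = 0.31579. For the 'flagged' outcome, the likelihood ratio is 0.79/0.09 = 8.7778.
Posterior odds = 0.31579 × 8.7778 = 2.7719, so P(H|E) = 2.7719/(1+2.7719) = 0.7349. Then P(¬H|E) = 1 − 0.7349 = 0.2651.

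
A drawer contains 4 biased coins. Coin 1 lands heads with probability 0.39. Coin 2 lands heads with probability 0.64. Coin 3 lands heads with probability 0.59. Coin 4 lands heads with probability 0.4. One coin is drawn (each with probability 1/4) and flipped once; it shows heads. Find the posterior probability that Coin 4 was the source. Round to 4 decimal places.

P(heads|C1) = 0.39; P(heads|C2) = 0.64; P(heads|C3) = 0.59; P(heads|C4) = 0.4.
Prior × likelihood for each source: 0.25·0.39=0.09750, 0.25·0.64=0.1600, 0.25·0.59=0.1475, 0.25·0.4=0.1000. Summing gives P(heads) = 0.50500.
P(Coin 4 | heads) = 0.1000 / 0.50500 = 0.1980.

Posterior probability ≈ 0.1980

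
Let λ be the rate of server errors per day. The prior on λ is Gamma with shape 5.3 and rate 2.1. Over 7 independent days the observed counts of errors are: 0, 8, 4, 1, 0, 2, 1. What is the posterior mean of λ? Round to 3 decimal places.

Total count ∑xᵢ = 16 over n = 7 days.
Gamma is conjugate to the Poisson likelihood: posterior is Gamma(shape = 5.3+16 = 21.3, rate = 2.1+7 = 9.1).
Posterior mean = shape/rate = 21.3/9.1 = 2.341.

Posterior mean ≈ 2.341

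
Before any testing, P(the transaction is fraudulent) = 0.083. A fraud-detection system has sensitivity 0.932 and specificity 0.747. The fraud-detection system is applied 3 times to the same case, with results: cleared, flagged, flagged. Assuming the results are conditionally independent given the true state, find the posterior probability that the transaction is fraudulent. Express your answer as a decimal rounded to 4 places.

With H the event that the transaction is fraudulent, the joint likelihood of the observed sequence is P(data|H) = 0.068·0.932·0.932 = 0.059066 and P(data|¬H) = 0.747·0.253·0.253 = 0.047815.
Bayes: P(H|data) = 0.083·0.059066 / (0.083·0.059066 + 0.917·0.047815) = 0.0049025/0.048749 = 0.1006.

Posterior P(H) ≈ 0.1006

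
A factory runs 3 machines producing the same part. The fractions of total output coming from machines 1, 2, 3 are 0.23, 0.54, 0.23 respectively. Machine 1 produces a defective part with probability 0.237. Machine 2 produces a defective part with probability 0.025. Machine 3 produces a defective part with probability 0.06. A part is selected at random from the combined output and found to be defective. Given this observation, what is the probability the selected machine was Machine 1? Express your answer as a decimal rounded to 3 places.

Tabulate prior·likelihood by source: [1] prior 0.23, lik 0.237, product 0.05451; [2] prior 0.54, lik 0.025, product 0.01350; [3] prior 0.23, lik 0.06, product 0.01380.
Normalizing constant = 0.081810; the posterior for Machine 1 is its product over the sum, 0.05451/0.081810 = 0.666.

Posterior probability ≈ 0.666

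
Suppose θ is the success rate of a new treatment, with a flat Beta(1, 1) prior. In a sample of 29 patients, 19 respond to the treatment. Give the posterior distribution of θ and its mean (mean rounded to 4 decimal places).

The binomial likelihood is conjugate to the Beta prior: with 19 successes and 10 failures, the posterior is Beta(1+19, 1+10) = Beta(20, 11).
E[θ | data] = 20/(20+11) = 0.6452.

Posterior: Beta(20, 11); mean ≈ 0.6452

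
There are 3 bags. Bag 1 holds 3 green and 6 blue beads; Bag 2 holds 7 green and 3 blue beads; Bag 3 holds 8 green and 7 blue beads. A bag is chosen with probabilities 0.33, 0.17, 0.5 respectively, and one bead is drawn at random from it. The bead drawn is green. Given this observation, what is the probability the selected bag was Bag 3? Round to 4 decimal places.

Tabulate prior·likelihood by source: [1] prior 0.33, lik 0.3333, product 0.1100; [2] prior 0.17, lik 0.7, product 0.1190; [3] prior 0.5, lik 0.5333, product 0.2667.
Normalizing constant = 0.49567; the posterior for Bag 3 is its product over the sum, 0.2667/0.49567 = 0.5380.

Posterior probability ≈ 0.5380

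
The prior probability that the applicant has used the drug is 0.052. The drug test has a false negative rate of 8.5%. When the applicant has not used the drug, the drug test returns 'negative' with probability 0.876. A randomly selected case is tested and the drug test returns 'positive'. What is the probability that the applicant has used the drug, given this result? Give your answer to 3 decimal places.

Let H be the event that the applicant has used the drug. P(H) = 0.052, so P(¬H) = 0.948. With E the 'positive' result, P(E|H) = 0.915 and P(E|¬H) = 0.124.
P(E) = 0.915·0.052 + 0.124·0.948 = 0.047580 + 0.11755 = 0.16513.
By Bayes' theorem, P(H|E) = 0.047580 / 0.16513 = 0.288.

P(H | E) ≈ 0.288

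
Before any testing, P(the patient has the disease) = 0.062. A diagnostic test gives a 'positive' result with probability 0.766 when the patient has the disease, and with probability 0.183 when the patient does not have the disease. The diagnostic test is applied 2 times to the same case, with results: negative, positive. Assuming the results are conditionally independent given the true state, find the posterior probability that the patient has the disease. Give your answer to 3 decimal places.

Posterior P(H) ≈ 0.073

Let H be the event that the patient has the disease; start with P(H) = 0.062. P('positive'|H) = 0.766, P('positive'|¬H) = 0.183.
Update on result 1 ('negative'): P(H) ← 0.234·0.0620 / (0.234·0.0620 + 0.817·0.9380) = 0.014508/0.78085 = 0.0186.
Update on result 2 ('positive'): P(H) ← 0.766·0.0186 / (0.766·0.0186 + 0.183·0.9814) = 0.014232/0.19383 = 0.0734.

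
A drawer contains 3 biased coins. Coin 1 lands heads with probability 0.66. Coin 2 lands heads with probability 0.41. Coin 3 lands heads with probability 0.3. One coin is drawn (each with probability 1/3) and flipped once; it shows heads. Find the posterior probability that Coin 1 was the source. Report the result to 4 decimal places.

P(heads|C1) = 0.66; P(heads|C2) = 0.41; P(heads|C3) = 0.3.
Prior × likelihood for each source: 0.333333·0.66=0.2200, 0.333333·0.41=0.1367, 0.333333·0.3=0.1000. Summing gives P(heads) = 0.45667.
P(Coin 1 | heads) = 0.2200 / 0.45667 = 0.4818.

Posterior probability ≈ 0.4818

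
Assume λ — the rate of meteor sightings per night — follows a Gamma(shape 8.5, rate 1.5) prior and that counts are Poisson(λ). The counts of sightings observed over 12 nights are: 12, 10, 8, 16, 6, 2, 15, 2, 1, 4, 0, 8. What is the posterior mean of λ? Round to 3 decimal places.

Posterior mean ≈ 6.852

Total count ∑xᵢ = 84 over n = 12 nights.
Gamma is conjugate to the Poisson likelihood: posterior is Gamma(shape = 8.5+84 = 92.5, rate = 1.5+12 = 13.5).
Posterior mean = shape/rate = 92.5/13.5 = 6.852.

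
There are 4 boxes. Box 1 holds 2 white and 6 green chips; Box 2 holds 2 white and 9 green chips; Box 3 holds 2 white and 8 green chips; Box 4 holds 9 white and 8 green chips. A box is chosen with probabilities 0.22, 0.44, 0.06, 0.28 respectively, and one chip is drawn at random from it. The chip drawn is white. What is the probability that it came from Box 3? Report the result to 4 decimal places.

Posterior probability ≈ 0.0406

P(white|Box 1) = 0.25; P(white|Box 2) = 0.1818; P(white|Box 3) = 0.2; P(white|Box 4) = 0.5294.
Prior × likelihood for each source: 0.22·0.25=0.05500, 0.44·0.1818=0.08000, 0.06·0.2=0.01200, 0.28·0.5294=0.1482. Summing gives P(white) = 0.29524.
P(Box 3 | white) = 0.01200 / 0.29524 = 0.0406.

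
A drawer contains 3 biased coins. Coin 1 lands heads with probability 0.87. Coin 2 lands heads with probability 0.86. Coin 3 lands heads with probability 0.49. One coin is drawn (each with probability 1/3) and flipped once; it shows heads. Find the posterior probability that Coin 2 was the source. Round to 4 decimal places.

Posterior probability ≈ 0.3874

Tabulate prior·likelihood by source: [1] prior 0.333333, lik 0.87, product 0.2900; [2] prior 0.333333, lik 0.86, product 0.2867; [3] prior 0.333333, lik 0.49, product 0.1633.
Normalizing constant = 0.74000; the posterior for Coin 2 is its product over the sum, 0.2867/0.74000 = 0.3874.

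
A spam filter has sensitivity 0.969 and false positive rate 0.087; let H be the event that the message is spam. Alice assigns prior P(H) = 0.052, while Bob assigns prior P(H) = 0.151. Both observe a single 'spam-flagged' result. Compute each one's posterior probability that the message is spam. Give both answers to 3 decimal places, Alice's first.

Alice: 0.379; Bob: 0.665

The likelihood ratio for a 'spam-flagged' result is 0.969/0.087 = 11.138.
Alice: prior odds 0.052/0.948 = 0.054852; posterior odds 0.61094; posterior probability 0.379.
Bob: prior odds 0.151/0.849 = 0.17786; posterior odds 1.9810; posterior probability 0.665.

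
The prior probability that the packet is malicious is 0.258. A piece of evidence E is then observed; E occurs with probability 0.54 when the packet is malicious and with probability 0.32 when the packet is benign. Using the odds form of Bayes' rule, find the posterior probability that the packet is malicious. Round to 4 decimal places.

Prior odds = 0.258/(1−0.258) = 0.34771.
Likelihood ratio for E = 0.54/0.32 = 1.6875.
Posterior odds = prior odds × LR = 0.58676.
Posterior probability = odds/(1+odds) = 0.58676/1.5868 = 0.3698.

Posterior probability ≈ 0.3698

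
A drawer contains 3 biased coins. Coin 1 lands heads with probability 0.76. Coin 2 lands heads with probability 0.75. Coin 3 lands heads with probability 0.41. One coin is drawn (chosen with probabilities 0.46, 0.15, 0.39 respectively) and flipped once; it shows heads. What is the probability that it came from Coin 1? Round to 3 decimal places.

Tabulate prior·likelihood by source: [1] prior 0.46, lik 0.76, product 0.3496; [2] prior 0.15, lik 0.75, product 0.1125; [3] prior 0.39, lik 0.41, product 0.1599.
Normalizing constant = 0.62200; the posterior for Coin 1 is its product over the sum, 0.3496/0.62200 = 0.562.

Posterior probability ≈ 0.562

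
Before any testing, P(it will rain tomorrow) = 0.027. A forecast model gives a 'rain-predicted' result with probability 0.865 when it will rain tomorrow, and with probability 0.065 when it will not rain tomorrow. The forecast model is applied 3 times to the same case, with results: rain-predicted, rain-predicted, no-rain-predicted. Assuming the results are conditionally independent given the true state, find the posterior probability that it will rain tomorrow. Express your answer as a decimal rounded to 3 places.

Posterior P(H) ≈ 0.415

Let H be the event that it will rain tomorrow; start with P(H) = 0.027. P('rain-predicted'|H) = 0.865, P('rain-predicted'|¬H) = 0.065.
Update on result 1 ('rain-predicted'): P(H) ← 0.865·0.0270 / (0.865·0.0270 + 0.065·0.9730) = 0.023355/0.086600 = 0.2697.
Update on result 2 ('rain-predicted'): P(H) ← 0.865·0.2697 / (0.865·0.2697 + 0.065·0.7303) = 0.23328/0.28075 = 0.8309.
Update on result 3 ('no-rain-predicted'): P(H) ← 0.135·0.8309 / (0.135·0.8309 + 0.935·0.1691) = 0.11217/0.27027 = 0.4150.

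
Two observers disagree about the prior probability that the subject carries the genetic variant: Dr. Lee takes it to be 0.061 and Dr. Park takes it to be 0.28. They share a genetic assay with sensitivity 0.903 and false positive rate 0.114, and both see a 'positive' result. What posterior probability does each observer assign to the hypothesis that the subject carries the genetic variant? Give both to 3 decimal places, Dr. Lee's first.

The likelihood ratio for a 'positive' result is 0.903/0.114 = 7.9211.
Dr. Lee: prior odds 0.061/0.939 = 0.064963; posterior odds 0.51457; posterior probability 0.340.
Dr. Park: prior odds 0.28/0.72 = 0.38889; posterior odds 3.0804; posterior probability 0.755.

Dr. Lee: 0.340; Dr. Park: 0.755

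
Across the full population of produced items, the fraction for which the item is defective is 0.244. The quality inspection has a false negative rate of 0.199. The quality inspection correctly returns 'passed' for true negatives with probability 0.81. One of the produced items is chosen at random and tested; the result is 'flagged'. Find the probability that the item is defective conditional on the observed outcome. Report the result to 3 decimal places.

P(H | E) ≈ 0.576

Write H for 'the item is defective'. Prior odds H:¬H = 0.244/0.756 = 0.32275. For the 'flagged' outcome, the likelihood ratio is 0.801/0.19 = 4.2158.
Posterior odds = 0.32275 × 4.2158 = 1.3607, so P(H|E) = 1.3607/(1+1.3607) = 0.576.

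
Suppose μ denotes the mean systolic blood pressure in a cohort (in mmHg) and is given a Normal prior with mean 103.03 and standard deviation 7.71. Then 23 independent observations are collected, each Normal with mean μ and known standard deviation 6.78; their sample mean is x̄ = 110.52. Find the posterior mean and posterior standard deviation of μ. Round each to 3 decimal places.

Posterior mean ≈ 110.276; posterior SD ≈ 1.391

With known σ, the Normal prior is conjugate. Weight on the data is w = (n/σ²)/(n/σ² + 1/τ₀²) = 0.500344/(0.500344+0.0168225) = 0.96747.
Posterior mean = w·x̄ + (1−w)·μ₀ = 0.96747·110.52 + 0.032528·103.03 = 110.276. Posterior variance = 1/(0.500344+0.0168225) = 1.93361, so SD = 1.391.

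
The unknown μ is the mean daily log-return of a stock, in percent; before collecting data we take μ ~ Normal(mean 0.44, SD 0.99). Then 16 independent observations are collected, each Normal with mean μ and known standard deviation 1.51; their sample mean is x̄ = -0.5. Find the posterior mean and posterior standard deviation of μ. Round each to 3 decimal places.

Posterior mean ≈ -0.381; posterior SD ≈ 0.353

With known σ, the Normal prior is conjugate. Weight on the data is w = (n/σ²)/(n/σ² + 1/τ₀²) = 7.01724/(7.01724+1.02030) = 0.87306.
Posterior mean = w·x̄ + (1−w)·μ₀ = 0.87306·-0.5 + 0.12694·0.44 = -0.381. Posterior variance = 1/(7.01724+1.02030) = 0.124416, so SD = 0.353.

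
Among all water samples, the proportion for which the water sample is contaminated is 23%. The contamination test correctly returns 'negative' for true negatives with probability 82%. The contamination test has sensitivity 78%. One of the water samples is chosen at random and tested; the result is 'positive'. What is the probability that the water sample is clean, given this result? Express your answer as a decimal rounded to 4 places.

P(¬H | E) ≈ 0.4358

Write H for 'the water sample is contaminated'. Prior odds H:¬H = 0.23/0.77 = 0.29870. For the 'positive' outcome, the likelihood ratio is 0.78/0.18 = 4.3333.
Posterior odds = 0.29870 × 4.3333 = 1.2944, so P(H|E) = 1.2944/(1+1.2944) = 0.5642. Then P(¬H|E) = 1 − 0.5642 = 0.4358.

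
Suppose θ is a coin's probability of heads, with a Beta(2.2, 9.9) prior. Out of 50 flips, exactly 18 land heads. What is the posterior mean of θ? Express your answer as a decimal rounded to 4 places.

Posterior mean ≈ 0.3253

The binomial likelihood is conjugate to the Beta prior: with 18 successes and 32 failures, the posterior is Beta(2.2+18, 9.9+32) = Beta(20.2, 41.9).
Posterior mean = α/(α+β) = 20.2/62.1 = 0.3253.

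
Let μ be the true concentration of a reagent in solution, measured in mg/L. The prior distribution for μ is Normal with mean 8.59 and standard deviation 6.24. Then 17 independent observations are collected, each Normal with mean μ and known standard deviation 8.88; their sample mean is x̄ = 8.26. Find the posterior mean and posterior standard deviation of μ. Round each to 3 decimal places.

Prior precision 1/τ₀² = 1/6.24² = 0.0256821; data precision n/σ² = 17/8.88² = 0.215587.
Posterior precision = 0.0256821 + 0.215587 = 0.241269, giving posterior SD = 1/√0.241269 = 2.036.
Posterior mean = (0.0256821·8.59 + 0.215587·8.26) / 0.241269 = 8.295.

Posterior mean ≈ 8.295; posterior SD ≈ 2.036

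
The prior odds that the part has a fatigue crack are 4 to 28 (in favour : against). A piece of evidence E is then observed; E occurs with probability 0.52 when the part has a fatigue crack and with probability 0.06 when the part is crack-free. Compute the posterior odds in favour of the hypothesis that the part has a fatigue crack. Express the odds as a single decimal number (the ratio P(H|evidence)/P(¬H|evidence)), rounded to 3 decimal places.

Posterior odds ≈ 1.238

Prior odds = 4/28 = 0.14286.
Likelihood ratio for E = 0.52/0.06 = 8.6667.
Posterior odds = prior odds × LR = 1.2381.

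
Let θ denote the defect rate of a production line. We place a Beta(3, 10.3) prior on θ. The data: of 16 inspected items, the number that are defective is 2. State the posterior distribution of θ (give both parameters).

Observing 2 successes and 14 failures updates Beta(3, 10.3) by adding the success and failure counts to the two shape parameters: α = 3+2 = 5, β = 10.3+14 = 24.3.

Posterior: Beta(5, 24.3)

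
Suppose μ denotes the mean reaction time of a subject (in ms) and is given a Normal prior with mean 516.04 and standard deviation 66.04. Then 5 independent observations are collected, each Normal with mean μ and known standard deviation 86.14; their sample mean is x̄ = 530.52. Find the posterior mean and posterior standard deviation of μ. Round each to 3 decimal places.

Posterior mean ≈ 526.844; posterior SD ≈ 33.275

Prior precision 1/τ₀² = 1/66.04² = 0.00022929; data precision n/σ² = 5/86.14² = 0.00067385.
Posterior precision = 0.00022929 + 0.00067385 = 0.00090314, giving posterior SD = 1/√0.00090314 = 33.275.
Posterior mean = (0.00022929·516.04 + 0.00067385·530.52) / 0.00090314 = 526.844.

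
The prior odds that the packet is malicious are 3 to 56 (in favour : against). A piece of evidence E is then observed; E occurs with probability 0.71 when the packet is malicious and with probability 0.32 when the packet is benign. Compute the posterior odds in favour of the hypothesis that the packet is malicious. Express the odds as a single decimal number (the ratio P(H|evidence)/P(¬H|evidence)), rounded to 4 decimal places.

Prior odds = 3/56 = 0.053571. In log-odds, ln(0.053571) = -2.9267.
Add log likelihood ratio: ln(2.2188) = 0.79694.
Posterior log-odds = -2.1298, so posterior odds = exp(-2.1298) = 0.11886.

Posterior odds ≈ 0.1189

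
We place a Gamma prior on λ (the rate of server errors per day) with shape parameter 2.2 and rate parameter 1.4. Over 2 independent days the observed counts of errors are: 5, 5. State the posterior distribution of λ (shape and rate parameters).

Posterior: Gamma(shape=12.2, rate=3.4)

Total count ∑xᵢ = 10 over n = 2 days.
Gamma is conjugate to the Poisson likelihood: posterior is Gamma(shape = 2.2+10 = 12.2, rate = 1.4+2 = 3.4).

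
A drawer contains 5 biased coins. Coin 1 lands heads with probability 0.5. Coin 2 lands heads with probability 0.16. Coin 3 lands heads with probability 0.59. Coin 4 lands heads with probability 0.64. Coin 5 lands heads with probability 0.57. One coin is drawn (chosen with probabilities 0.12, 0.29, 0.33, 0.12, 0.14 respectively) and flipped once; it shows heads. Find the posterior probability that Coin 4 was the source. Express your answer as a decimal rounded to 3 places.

P(heads|C1) = 0.5; P(heads|C2) = 0.16; P(heads|C3) = 0.59; P(heads|C4) = 0.64; P(heads|C5) = 0.57.
Prior × likelihood for each source: 0.12·0.5=0.06000, 0.29·0.16=0.04640, 0.33·0.59=0.1947, 0.12·0.64=0.07680, 0.14·0.57=0.07980. Summing gives P(heads) = 0.45770.
P(Coin 4 | heads) = 0.07680 / 0.45770 = 0.168.

Posterior probability ≈ 0.168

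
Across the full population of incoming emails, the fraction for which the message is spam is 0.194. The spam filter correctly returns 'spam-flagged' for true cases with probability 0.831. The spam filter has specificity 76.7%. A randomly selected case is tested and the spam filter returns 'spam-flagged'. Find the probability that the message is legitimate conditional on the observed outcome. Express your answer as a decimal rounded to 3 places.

P(¬H | E) ≈ 0.538

Write H for 'the message is spam'. Prior odds H:¬H = 0.194/0.806 = 0.24069. For the 'spam-flagged' outcome, the likelihood ratio is 0.831/0.233 = 3.5665.
Posterior odds = 0.24069 × 3.5665 = 0.85844, so P(H|E) = 0.85844/(1+0.85844) = 0.462. Then P(¬H|E) = 1 − 0.462 = 0.538.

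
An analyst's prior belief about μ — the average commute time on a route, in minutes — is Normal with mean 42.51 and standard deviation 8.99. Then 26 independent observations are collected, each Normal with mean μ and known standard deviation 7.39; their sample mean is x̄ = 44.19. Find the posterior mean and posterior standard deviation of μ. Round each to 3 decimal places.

Posterior mean ≈ 44.147; posterior SD ≈ 1.431

With known σ, the Normal prior is conjugate. Weight on the data is w = (n/σ²)/(n/σ² + 1/τ₀²) = 0.476085/(0.476085+0.0123732) = 0.97467.
Posterior mean = w·x̄ + (1−w)·μ₀ = 0.97467·44.19 + 0.025331·42.51 = 44.147. Posterior variance = 1/(0.476085+0.0123732) = 2.04726, so SD = 1.431.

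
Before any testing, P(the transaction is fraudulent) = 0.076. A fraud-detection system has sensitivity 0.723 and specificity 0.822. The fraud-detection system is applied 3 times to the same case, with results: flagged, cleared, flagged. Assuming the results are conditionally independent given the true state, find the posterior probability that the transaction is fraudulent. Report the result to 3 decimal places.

Posterior P(H) ≈ 0.314

With H the event that the transaction is fraudulent, the joint likelihood of the observed sequence is P(data|H) = 0.723·0.277·0.723 = 0.14480 and P(data|¬H) = 0.178·0.822·0.178 = 0.026044.
Bayes: P(H|data) = 0.076·0.14480 / (0.076·0.14480 + 0.924·0.026044) = 0.011004/0.035069 = 0.3138.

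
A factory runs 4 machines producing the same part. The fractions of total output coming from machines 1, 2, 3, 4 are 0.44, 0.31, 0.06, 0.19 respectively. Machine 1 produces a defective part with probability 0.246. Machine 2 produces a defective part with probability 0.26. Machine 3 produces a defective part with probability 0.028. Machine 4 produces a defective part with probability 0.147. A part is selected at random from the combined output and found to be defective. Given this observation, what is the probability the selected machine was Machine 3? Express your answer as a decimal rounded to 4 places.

Posterior probability ≈ 0.0077

P(defective|M1) = 0.246; P(defective|M2) = 0.26; P(defective|M3) = 0.028; P(defective|M4) = 0.147.
Prior × likelihood for each source: 0.44·0.246=0.1082, 0.31·0.26=0.08060, 0.06·0.028=0.001680, 0.19·0.147=0.02793. Summing gives P(defective) = 0.21845.
P(Machine 3 | defective) = 0.001680 / 0.21845 = 0.0077.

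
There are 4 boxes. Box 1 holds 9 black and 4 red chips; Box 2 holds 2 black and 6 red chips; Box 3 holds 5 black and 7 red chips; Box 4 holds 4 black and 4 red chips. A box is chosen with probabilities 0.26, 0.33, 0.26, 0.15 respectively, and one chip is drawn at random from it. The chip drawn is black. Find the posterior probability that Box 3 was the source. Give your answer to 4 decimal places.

Posterior probability ≈ 0.2430

Tabulate prior·likelihood by source: [1] prior 0.26, lik 0.6923, product 0.1800; [2] prior 0.33, lik 0.25, product 0.08250; [3] prior 0.26, lik 0.4167, product 0.1083; [4] prior 0.15, lik 0.5, product 0.07500.
Normalizing constant = 0.44583; the posterior for Box 3 is its product over the sum, 0.1083/0.44583 = 0.2430.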